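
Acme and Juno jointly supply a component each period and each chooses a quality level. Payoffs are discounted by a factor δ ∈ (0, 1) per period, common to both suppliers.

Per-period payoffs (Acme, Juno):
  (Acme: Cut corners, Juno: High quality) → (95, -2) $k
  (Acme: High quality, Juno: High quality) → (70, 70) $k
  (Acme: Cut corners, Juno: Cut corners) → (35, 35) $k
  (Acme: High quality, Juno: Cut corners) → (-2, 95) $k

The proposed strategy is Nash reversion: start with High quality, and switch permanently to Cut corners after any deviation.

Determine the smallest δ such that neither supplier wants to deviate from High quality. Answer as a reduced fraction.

70/(1−δ) ≥ 95 + 35δ/(1−δ)
70 ≥ 95 − 60δ
δ ≥ 25/60 = 5/12.

5/12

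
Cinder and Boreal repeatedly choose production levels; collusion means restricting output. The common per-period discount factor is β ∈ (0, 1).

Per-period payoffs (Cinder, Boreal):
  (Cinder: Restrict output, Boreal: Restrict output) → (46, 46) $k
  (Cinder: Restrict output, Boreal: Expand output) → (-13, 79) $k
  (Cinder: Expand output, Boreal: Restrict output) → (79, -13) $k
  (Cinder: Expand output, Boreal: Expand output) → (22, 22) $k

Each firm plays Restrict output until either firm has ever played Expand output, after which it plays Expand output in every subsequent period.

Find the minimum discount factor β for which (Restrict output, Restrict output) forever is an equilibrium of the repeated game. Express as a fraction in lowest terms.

One-period gain from deviating is 79 − 46 = 33. The loss is 46 − 22 = 24 in every subsequent period, with present value 24·β/(1−β).
Deviation is unprofitable when 24·β/(1−β) ≥ 33, i.e. β/(1−β) ≥ 11/8.
Equivalently β ≥ 33/(33+24) = 11/19.

11/19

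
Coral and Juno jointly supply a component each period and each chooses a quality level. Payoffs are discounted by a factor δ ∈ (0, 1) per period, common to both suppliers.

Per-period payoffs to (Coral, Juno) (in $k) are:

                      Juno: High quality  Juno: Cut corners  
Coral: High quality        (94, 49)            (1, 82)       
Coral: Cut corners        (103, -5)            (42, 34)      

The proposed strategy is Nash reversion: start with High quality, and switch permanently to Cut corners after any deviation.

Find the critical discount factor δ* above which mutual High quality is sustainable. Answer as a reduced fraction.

Coral's threshold: (103−94)/(103−42) = 9/61.
Juno's threshold: (82−49)/(82−34) = 11/16.
9/61 < 11/16, so Juno binds and δ* = 11/16.

11/16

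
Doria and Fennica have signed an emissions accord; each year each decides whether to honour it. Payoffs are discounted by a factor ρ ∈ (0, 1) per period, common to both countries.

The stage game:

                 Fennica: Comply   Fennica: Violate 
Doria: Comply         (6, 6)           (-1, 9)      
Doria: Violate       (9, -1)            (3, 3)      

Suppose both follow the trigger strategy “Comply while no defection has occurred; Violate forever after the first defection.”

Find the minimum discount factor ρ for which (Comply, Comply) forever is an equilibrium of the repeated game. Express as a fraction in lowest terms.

1/2

One-period gain from deviating is 9 − 6 = 3. The loss is 6 − 3 = 3 in every subsequent period, with present value 3·ρ/(1−ρ).
Deviation is unprofitable when 3·ρ/(1−ρ) ≥ 3, i.e. ρ/(1−ρ) ≥ 1.
Equivalently ρ ≥ 3/(3+3) = 1/2.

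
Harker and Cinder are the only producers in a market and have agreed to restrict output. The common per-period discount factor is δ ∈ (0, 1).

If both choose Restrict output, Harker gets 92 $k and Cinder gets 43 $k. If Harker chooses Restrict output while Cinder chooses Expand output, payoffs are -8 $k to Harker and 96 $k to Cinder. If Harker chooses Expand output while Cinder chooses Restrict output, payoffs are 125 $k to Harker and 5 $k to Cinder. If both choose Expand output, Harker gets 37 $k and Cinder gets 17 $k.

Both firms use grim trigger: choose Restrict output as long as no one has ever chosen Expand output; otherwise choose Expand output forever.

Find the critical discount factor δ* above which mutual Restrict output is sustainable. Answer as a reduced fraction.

Harker: cooperation gives 92 each period; deviation gives 125 once then 37 forever.
  92/(1−δ) ≥ 125 + 37δ/(1−δ) ⇒ δ ≥ 33/88 = 3/8.
Cinder: cooperation gives 43 each period; deviation gives 96 once then 17 forever.
  δ ≥ 53/79.
Both must hold, so the binding constraint is Cinder's: δ ≥ 53/79.

53/79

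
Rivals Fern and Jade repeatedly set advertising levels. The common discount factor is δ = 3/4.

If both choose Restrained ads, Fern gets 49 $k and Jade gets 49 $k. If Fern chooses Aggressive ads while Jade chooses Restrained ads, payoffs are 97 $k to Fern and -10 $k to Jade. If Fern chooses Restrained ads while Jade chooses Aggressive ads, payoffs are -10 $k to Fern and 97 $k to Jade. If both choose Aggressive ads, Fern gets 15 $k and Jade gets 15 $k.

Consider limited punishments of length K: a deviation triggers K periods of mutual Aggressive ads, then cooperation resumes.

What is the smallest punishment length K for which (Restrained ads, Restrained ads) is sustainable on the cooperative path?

Need Σ_{k=1}^{K} δ^k ≥ (97−49)/(49−15) = 1.4118 at δ = 3/4.
At K = 2 the sum is 1.3125 < 1.4118; at K = 3 it is 1.7344 ≥ 1.4118.
So the minimum punishment length is K = 3.

3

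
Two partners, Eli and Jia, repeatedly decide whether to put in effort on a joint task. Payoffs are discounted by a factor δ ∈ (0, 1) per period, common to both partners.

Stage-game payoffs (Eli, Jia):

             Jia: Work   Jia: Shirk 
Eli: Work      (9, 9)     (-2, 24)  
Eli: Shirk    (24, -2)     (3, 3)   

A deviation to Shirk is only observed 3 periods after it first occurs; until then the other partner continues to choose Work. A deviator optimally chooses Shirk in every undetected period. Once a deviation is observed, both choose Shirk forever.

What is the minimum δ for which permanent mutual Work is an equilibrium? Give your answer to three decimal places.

The best deviation is to choose Shirk for all 3 undetected periods, earning 24 each, then 3 forever once detected.
Deviation value: 24(1−δ^3)/(1−δ) + 3δ^3/(1−δ); cooperation value: 9/(1−δ).
IC: 9 ≥ 24(1−δ^3) + 3δ^3 = 24 − 21δ^3.
So δ^3 ≥ 15/21 = 5/7, giving δ ≥ (5/7)^(1/3) ≈ 0.894.

0.894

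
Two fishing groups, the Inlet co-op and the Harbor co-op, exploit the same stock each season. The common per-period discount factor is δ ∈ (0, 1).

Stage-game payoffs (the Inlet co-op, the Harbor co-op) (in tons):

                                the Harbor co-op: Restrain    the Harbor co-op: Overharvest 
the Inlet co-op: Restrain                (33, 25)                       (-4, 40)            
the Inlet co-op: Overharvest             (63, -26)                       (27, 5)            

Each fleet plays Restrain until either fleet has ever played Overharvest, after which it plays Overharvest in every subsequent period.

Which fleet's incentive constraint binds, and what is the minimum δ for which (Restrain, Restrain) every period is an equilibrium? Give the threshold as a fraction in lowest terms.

the Inlet co-op; δ ≥ 5/6

For the Inlet co-op: deviation gain 63−33 = 30, per-period punishment loss 33−27 = 6. IC gives δ ≥ 30/36 = 5/6.
For the Harbor co-op: gain 15, loss 20 per period, so δ ≥ 15/35 = 3/7.
The tighter constraint is the Inlet co-op's, so cooperation needs δ ≥ 5/6.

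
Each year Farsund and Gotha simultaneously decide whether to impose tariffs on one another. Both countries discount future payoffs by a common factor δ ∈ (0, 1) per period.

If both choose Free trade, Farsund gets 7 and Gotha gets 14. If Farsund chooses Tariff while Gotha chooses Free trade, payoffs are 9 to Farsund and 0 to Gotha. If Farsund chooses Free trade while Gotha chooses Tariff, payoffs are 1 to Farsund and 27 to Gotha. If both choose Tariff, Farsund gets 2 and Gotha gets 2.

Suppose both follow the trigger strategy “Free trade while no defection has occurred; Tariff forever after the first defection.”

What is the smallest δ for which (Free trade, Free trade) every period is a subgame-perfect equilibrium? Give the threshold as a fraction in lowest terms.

Farsund's threshold: (9−7)/(9−2) = 2/7.
Gotha's threshold: (27−14)/(27−2) = 13/25.
2/7 < 13/25, so Gotha binds and δ* = 13/25.

13/25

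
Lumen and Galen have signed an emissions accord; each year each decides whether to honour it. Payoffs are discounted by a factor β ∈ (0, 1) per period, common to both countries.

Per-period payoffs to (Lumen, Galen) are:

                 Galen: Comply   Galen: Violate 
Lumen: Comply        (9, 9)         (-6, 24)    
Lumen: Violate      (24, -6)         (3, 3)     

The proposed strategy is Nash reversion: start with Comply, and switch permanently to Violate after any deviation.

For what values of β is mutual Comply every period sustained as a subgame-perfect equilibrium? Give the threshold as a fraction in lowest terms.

One-period gain from deviating is 24 − 9 = 15. The loss is 9 − 3 = 6 in every subsequent period, with present value 6·β/(1−β).
Deviation is unprofitable when 6·β/(1−β) ≥ 15, i.e. β/(1−β) ≥ 5/2.
Equivalently β ≥ 15/(15+6) = 5/7.

5/7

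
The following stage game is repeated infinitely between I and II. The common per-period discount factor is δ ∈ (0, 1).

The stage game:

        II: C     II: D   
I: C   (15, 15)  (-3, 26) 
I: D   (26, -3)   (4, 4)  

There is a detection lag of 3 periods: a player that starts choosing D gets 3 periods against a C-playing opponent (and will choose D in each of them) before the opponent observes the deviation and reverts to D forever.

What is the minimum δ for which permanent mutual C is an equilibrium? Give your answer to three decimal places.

The best deviation is to choose D for all 3 undetected periods, earning 26 each, then 4 forever once detected.
Deviation value: 26(1−δ^3)/(1−δ) + 4δ^3/(1−δ); cooperation value: 15/(1−δ).
IC: 15 ≥ 26(1−δ^3) + 4δ^3 = 26 − 22δ^3.
So δ^3 ≥ 11/22 = 1/2, giving δ ≥ (1/2)^(1/3) ≈ 0.794.

0.794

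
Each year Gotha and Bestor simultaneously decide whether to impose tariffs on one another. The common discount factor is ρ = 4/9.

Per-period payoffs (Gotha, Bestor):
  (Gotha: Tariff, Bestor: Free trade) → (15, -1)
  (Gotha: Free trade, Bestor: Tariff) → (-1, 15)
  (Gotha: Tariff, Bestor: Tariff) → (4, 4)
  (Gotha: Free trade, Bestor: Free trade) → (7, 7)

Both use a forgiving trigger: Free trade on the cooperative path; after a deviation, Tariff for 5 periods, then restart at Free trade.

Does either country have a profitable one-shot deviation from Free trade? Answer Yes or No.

Yes

IC: ρ+…+ρ^5 ≥ (15−7)/(7−4) = 8/3.
At ρ = 4/9: partial sum = 0.7861 < 2.6667. Cooperation not sustainable.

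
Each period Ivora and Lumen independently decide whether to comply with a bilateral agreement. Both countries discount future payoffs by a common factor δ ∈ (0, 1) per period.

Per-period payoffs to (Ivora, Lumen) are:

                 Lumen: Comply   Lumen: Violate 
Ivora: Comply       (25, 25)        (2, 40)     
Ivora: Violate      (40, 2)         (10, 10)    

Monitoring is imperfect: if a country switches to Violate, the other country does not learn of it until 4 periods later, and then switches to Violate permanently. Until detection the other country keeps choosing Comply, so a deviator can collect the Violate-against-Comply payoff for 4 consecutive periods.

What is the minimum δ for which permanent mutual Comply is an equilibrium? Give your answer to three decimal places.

Deviating for the 4 undetected periods gains 40−25 = 15 per period over cooperation, then loses 25−10 = 15 per period forever once punishment starts.
Gain: 15(1 + δ + … + δ^3); loss: 15·δ^4/(1−δ).
No profitable deviation ⇔ 15(1−δ^4) ≤ 15·δ^4, i.e. δ^4 ≥ 15/(15+15) = 1/2.
Hence δ ≥ (1/2)^(1/4) ≈ 0.841.

0.841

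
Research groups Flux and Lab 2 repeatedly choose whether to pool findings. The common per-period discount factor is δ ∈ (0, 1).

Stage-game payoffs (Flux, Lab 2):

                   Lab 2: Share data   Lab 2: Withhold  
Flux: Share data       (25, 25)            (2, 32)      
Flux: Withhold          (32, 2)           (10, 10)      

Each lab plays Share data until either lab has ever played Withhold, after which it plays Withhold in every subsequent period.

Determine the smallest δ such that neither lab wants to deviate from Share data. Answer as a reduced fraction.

7/22

One-period gain from deviating is 32 − 25 = 7. The loss is 25 − 10 = 15 in every subsequent period, with present value 15·δ/(1−δ).
Deviation is unprofitable when 15·δ/(1−δ) ≥ 7, i.e. δ/(1−δ) ≥ 7/15.
Equivalently δ ≥ 7/(7+15) = 7/22.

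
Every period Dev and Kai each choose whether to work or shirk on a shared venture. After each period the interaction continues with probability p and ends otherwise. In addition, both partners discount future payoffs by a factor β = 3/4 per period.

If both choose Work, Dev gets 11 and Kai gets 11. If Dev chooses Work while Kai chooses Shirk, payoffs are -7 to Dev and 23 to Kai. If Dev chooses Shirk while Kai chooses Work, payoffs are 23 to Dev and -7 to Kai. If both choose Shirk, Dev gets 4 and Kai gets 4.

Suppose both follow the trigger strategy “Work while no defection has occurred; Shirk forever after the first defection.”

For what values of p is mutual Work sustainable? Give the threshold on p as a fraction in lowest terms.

16/19

Expected continuation weight on next period's payoff is β·p = 3/4·p, which plays the role of the discount factor.
Cooperation requires 3/4·p ≥ (23−11)/(23−4) = 12/19, hence p ≥ 16/19.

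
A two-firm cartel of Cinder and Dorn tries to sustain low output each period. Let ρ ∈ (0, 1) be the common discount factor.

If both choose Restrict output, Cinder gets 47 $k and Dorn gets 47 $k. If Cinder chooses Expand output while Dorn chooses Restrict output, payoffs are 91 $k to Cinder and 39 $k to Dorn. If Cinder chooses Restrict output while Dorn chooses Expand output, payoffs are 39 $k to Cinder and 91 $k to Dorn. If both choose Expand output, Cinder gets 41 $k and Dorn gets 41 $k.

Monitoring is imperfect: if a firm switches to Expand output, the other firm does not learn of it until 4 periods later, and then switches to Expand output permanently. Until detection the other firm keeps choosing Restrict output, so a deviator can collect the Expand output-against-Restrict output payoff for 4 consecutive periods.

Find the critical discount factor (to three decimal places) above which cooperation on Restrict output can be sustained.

0.969

The best deviation is to choose Expand output for all 4 undetected periods, earning 91 each, then 41 forever once detected.
Deviation value: 91(1−ρ^4)/(1−ρ) + 41ρ^4/(1−ρ); cooperation value: 47/(1−ρ).
IC: 47 ≥ 91(1−ρ^4) + 41ρ^4 = 91 − 50ρ^4.
So ρ^4 ≥ 44/50 = 22/25, giving ρ ≥ (22/25)^(1/4) ≈ 0.969.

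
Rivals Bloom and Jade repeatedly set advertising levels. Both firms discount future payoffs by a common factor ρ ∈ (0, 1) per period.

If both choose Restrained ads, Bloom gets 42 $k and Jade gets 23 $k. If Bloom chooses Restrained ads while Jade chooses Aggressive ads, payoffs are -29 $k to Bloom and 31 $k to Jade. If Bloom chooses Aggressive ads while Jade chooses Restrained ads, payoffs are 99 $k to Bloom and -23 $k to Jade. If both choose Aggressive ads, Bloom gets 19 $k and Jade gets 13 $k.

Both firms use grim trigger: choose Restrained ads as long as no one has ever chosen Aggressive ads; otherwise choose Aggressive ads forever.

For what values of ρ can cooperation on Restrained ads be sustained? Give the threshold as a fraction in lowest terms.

57/80

Bloom's threshold: (99−42)/(99−19) = 57/80.
Jade's threshold: (31−23)/(31−13) = 4/9.
57/80 > 4/9, so Bloom binds and ρ* = 57/80.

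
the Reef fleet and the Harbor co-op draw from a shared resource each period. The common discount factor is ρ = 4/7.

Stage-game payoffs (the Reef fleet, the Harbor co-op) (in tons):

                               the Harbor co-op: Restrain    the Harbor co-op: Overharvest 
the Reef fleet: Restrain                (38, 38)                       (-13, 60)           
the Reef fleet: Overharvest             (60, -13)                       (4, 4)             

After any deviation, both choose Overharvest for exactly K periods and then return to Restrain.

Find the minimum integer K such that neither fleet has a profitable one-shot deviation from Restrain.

IC: ρ(1−ρ^K)/(1−ρ) ≥ (60−38)/(38−4) = 11/17.
With ρ = 4/7: need 1 − ρ^K ≥ 11/17·(1−4/7)/(4/7), i.e. ρ^K ≤ 0.5147.
Since (4/7)^1 = 0.5714 and (4/7)^2 = 0.3265, the smallest such K is 2.

2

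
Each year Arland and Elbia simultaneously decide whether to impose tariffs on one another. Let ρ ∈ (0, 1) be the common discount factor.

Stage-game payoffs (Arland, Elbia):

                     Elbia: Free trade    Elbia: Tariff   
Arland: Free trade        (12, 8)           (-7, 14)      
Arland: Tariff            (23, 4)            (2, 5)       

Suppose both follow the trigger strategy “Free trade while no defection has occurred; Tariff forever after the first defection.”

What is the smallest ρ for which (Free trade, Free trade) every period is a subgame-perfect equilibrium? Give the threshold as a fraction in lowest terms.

Arland's threshold: (23−12)/(23−2) = 11/21.
Elbia's threshold: (14−8)/(14−5) = 2/3.
11/21 < 2/3, so Elbia binds and ρ* = 2/3.

2/3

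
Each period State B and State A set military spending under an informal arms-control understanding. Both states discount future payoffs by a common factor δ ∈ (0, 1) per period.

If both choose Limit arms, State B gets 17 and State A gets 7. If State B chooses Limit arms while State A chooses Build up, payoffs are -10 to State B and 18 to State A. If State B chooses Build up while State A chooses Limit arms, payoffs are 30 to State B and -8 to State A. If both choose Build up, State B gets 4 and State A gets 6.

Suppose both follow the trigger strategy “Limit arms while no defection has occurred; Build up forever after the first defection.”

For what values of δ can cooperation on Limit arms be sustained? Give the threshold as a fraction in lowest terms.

11/12

For State B: deviation gain 30−17 = 13, per-period punishment loss 17−4 = 13. IC gives δ ≥ 13/26 = 1/2.
For State A: gain 11, loss 1 per period, so δ ≥ 11/12.
The tighter constraint is State A's, so cooperation needs δ ≥ 11/12.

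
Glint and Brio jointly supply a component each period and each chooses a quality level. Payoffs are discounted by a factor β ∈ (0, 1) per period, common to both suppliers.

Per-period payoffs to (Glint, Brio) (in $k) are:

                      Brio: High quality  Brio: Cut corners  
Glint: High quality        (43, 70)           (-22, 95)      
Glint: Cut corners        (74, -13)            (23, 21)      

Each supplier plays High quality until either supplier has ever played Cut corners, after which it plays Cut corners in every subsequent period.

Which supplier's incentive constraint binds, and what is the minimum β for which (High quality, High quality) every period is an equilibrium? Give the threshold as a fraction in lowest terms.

For Glint: deviation gain 74−43 = 31, per-period punishment loss 43−23 = 20. IC gives β ≥ 31/51.
For Brio: gain 25, loss 49 per period, so β ≥ 25/74.
The tighter constraint is Glint's, so cooperation needs β ≥ 31/51.

Glint; β ≥ 31/51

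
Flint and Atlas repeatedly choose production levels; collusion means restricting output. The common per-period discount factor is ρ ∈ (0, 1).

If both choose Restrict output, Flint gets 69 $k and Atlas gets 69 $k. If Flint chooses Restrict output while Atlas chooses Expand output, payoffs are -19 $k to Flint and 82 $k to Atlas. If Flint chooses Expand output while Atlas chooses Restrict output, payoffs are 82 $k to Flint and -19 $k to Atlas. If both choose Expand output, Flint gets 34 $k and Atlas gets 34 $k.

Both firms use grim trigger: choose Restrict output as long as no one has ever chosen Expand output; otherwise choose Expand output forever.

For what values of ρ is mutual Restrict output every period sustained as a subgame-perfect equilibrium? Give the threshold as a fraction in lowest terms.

Cooperation forever yields 69 each period: 69/(1−ρ).
Deviating yields 82 once, then 34 forever: 82 + 34ρ/(1−ρ).
No profitable deviation requires 69/(1−ρ) ≥ 82 + 34ρ/(1−ρ).
Multiplying by (1−ρ): 69 ≥ 82(1−ρ) + 34ρ = 82 − 48ρ.
So 48ρ ≥ 13, i.e. ρ ≥ 13/48.

13/48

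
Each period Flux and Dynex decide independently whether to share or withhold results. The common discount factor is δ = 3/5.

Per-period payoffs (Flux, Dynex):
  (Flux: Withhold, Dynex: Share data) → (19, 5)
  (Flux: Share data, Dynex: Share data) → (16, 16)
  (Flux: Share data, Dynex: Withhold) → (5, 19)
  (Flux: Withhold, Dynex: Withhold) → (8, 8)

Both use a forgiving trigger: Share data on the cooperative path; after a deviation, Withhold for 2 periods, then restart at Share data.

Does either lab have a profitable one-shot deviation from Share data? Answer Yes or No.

No

Comparing payoff streams over the 3 periods until play realigns: cooperate → 16(1+δ+…+δ^2); deviate → 19 + 8(δ+…+δ^2).
Cooperation is sustained iff (16−8)(δ+…+δ^2) ≥ 19−16.
δ+…+δ^2 = 3/5·(1−(3/5)^2)/(1−3/5) = 0.9600, and (19−16)/(16−8) = 0.3750.
0.9600 ≥ 0.3750, so cooperation is sustainable.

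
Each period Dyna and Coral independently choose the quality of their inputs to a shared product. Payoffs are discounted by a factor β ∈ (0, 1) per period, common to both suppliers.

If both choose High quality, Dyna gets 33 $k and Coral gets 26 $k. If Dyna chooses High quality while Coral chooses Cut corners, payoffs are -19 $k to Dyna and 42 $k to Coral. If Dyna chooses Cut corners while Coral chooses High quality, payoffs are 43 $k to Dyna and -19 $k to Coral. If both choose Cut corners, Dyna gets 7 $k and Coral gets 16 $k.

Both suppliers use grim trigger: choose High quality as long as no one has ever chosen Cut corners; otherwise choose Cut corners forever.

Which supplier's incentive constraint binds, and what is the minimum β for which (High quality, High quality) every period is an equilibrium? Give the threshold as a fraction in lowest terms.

Coral; β ≥ 8/13

Dyna's threshold: (43−33)/(43−7) = 5/18.
Coral's threshold: (42−26)/(42−16) = 8/13.
5/18 < 8/13, so Coral binds and β* = 8/13.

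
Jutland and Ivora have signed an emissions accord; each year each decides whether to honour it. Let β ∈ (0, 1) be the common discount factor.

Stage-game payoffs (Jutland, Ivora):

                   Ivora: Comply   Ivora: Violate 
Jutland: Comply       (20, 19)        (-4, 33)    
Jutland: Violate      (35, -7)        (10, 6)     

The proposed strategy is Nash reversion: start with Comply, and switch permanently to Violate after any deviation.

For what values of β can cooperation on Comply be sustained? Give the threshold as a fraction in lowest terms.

For Jutland: deviation gain 35−20 = 15, per-period punishment loss 20−10 = 10. IC gives β ≥ 15/25 = 3/5.
For Ivora: gain 14, loss 13 per period, so β ≥ 14/27.
The tighter constraint is Jutland's, so cooperation needs β ≥ 3/5.

3/5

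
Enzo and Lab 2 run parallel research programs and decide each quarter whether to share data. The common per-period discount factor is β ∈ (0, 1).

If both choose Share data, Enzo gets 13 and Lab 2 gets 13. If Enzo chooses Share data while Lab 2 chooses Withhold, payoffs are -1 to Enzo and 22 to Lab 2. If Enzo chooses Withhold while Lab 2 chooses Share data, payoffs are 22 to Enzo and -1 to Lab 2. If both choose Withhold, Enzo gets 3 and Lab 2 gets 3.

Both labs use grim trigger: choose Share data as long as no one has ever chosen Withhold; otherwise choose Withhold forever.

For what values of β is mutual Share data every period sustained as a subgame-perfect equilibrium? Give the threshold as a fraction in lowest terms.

One-period gain from deviating is 22 − 13 = 9. The loss is 13 − 3 = 10 in every subsequent period, with present value 10·β/(1−β).
Deviation is unprofitable when 10·β/(1−β) ≥ 9, i.e. β/(1−β) ≥ 9/10.
Equivalently β ≥ 9/(9+10) = 9/19.

9/19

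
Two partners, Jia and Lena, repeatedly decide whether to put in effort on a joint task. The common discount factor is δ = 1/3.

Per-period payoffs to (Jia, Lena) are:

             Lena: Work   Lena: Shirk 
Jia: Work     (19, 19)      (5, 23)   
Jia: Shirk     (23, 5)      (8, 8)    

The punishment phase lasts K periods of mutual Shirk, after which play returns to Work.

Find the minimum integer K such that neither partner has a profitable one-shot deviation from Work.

2

No profitable deviation requires (19−8)(δ+…+δ^K) ≥ 23−19, i.e. δ+…+δ^K ≥ 4/11 ≈ 0.3636.
With δ = 1/3, the partial sums are K=1: 0.3333, K=2: 0.4444.
K = 2 is the first length at which the sum reaches 0.3636.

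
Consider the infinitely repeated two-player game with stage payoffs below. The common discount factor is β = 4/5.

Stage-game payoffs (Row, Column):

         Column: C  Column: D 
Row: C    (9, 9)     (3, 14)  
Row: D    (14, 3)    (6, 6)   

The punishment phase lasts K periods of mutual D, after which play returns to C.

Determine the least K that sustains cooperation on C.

No profitable deviation requires (9−6)(β+…+β^K) ≥ 14−9, i.e. β+…+β^K ≥ 5/3 ≈ 1.6667.
With β = 4/5, the partial sums are K=1: 0.8000, K=2: 1.4400, K=3: 1.9520.
K = 3 is the first length at which the sum reaches 1.6667.

3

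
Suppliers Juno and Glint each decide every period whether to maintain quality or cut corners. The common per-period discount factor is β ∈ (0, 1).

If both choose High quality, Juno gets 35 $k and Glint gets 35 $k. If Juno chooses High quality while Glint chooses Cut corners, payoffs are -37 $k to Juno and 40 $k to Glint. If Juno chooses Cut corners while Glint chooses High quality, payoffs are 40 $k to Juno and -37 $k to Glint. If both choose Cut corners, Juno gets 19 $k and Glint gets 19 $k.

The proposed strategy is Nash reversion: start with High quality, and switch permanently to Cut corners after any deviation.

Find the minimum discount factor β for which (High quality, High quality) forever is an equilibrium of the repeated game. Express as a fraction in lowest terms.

5/21

One-period gain from deviating is 40 − 35 = 5. The loss is 35 − 19 = 16 in every subsequent period, with present value 16·β/(1−β).
Deviation is unprofitable when 16·β/(1−β) ≥ 5, i.e. β/(1−β) ≥ 5/16.
Equivalently β ≥ 5/(5+16) = 5/21.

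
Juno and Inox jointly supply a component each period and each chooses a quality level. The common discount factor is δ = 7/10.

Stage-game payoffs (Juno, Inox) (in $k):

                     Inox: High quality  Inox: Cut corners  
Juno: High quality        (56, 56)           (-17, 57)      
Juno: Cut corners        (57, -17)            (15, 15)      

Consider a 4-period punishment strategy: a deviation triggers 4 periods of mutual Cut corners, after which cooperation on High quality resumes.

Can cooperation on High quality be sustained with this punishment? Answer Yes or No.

IC: δ+…+δ^4 ≥ (57−56)/(56−15) = 1/41.
At δ = 7/10: partial sum = 1.7731 ≥ 0.0244. Cooperation sustainable.

Yes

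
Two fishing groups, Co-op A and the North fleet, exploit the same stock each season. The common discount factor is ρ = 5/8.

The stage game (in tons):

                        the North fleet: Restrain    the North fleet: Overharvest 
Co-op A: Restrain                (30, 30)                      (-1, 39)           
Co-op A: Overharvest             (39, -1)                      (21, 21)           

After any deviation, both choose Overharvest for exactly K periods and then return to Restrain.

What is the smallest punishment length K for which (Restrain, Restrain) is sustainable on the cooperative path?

Need Σ_{k=1}^{K} ρ^k ≥ (39−30)/(30−21) = 1.0000 at ρ = 5/8.
At K = 1 the sum is 0.6250 < 1.0000; at K = 2 it is 1.0156 ≥ 1.0000.
So the minimum punishment length is K = 2.

2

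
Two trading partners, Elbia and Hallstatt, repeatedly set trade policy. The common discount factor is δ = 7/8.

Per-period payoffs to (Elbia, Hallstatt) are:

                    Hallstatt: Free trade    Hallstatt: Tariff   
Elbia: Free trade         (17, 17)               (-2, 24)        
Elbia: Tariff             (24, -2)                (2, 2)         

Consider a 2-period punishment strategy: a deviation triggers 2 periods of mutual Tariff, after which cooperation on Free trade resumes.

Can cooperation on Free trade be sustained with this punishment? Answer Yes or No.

Comparing payoff streams over the 3 periods until play realigns: cooperate → 17(1+δ+…+δ^2); deviate → 24 + 2(δ+…+δ^2).
Cooperation is sustained iff (17−2)(δ+…+δ^2) ≥ 24−17.
δ+…+δ^2 = 7/8·(1−(7/8)^2)/(1−7/8) = 1.6406, and (24−17)/(17−2) = 0.4667.
1.6406 ≥ 0.4667, so cooperation is sustainable.

Yes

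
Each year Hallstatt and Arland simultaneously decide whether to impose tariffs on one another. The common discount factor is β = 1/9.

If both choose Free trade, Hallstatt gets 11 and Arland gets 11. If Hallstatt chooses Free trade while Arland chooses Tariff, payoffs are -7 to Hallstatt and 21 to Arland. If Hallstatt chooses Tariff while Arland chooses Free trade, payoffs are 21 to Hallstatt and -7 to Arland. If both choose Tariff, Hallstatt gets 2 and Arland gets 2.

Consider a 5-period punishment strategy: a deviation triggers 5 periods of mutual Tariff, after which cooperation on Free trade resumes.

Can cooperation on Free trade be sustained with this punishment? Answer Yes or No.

A one-shot deviation gives 21 now, then 2 for 5 periods, then back to 11.
Gain from deviating: (21−11) today; loss: (11−2) in each of the next 5 periods.
No-deviation condition: (11−2)(β+…+β^5) ≥ 21−11, i.e. β+…+β^5 ≥ 10/9.
At β = 1/9: β+…+β^5 = 0.1250 < 1.1111.
So cooperation is not sustainable.

No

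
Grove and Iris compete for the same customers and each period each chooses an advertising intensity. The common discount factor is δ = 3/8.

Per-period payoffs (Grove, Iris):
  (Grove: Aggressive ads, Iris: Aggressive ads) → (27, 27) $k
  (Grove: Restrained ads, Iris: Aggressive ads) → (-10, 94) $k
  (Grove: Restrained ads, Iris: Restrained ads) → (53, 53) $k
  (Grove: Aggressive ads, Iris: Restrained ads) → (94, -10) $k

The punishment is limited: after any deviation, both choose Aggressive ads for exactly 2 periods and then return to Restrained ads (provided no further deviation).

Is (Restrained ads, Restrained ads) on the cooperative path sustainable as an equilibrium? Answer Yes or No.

IC: δ+…+δ^2 ≥ (94−53)/(53−27) = 41/26.
At δ = 3/8: partial sum = 0.5156 < 1.5769. Cooperation not sustainable.

No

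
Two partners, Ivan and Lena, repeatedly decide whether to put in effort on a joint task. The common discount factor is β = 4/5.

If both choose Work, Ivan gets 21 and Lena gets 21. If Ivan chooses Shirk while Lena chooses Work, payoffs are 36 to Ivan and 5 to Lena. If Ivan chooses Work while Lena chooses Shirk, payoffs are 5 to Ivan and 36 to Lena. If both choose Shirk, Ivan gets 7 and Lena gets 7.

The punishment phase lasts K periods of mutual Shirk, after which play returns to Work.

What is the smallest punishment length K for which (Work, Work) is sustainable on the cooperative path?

2

No profitable deviation requires (21−7)(β+…+β^K) ≥ 36−21, i.e. β+…+β^K ≥ 15/14 ≈ 1.0714.
With β = 4/5, the partial sums are K=1: 0.8000, K=2: 1.4400.
K = 2 is the first length at which the sum reaches 1.0714.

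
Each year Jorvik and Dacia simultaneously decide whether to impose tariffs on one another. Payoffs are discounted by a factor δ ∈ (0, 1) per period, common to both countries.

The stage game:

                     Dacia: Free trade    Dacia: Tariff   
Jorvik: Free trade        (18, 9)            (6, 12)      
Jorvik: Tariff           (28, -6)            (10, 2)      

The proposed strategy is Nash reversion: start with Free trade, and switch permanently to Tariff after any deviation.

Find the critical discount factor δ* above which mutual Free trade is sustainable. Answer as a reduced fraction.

5/9

Jorvik's threshold: (28−18)/(28−10) = 5/9.
Dacia's threshold: (12−9)/(12−2) = 3/10.
5/9 > 3/10, so Jorvik binds and δ* = 5/9.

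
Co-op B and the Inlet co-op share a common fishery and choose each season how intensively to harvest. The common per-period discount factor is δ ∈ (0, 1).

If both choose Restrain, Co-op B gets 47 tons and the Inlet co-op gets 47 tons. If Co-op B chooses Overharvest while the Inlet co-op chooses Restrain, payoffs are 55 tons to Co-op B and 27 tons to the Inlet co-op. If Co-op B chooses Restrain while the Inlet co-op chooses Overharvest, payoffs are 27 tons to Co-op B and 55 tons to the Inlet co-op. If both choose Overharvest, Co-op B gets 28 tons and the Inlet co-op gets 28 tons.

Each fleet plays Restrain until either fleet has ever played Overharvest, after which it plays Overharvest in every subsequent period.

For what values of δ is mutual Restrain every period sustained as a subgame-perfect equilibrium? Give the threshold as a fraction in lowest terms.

8/27

One-period gain from deviating is 55 − 47 = 8. The loss is 47 − 28 = 19 in every subsequent period, with present value 19·δ/(1−δ).
Deviation is unprofitable when 19·δ/(1−δ) ≥ 8, i.e. δ/(1−δ) ≥ 8/19.
Equivalently δ ≥ 8/(8+19) = 8/27.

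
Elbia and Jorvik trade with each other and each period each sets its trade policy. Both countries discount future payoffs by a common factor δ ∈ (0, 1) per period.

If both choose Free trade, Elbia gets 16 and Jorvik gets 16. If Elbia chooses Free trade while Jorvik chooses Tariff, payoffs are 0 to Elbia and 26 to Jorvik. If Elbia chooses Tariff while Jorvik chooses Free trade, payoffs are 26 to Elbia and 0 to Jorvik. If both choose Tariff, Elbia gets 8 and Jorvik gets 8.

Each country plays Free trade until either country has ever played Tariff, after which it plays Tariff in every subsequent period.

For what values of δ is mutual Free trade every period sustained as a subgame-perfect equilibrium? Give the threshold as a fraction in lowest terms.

5/9

One-period gain from deviating is 26 − 16 = 10. The loss is 16 − 8 = 8 in every subsequent period, with present value 8·δ/(1−δ).
Deviation is unprofitable when 8·δ/(1−δ) ≥ 10, i.e. δ/(1−δ) ≥ 5/4.
Equivalently δ ≥ 10/(10+8) = 5/9.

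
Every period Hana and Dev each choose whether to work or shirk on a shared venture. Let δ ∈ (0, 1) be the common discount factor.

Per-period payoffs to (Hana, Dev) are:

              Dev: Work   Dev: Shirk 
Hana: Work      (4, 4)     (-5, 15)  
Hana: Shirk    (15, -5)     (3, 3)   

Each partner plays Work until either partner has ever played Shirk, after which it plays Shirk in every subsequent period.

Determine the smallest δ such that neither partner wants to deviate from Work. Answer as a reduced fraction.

Cooperation forever yields 4 each period: 4/(1−δ).
Deviating yields 15 once, then 3 forever: 15 + 3δ/(1−δ).
No profitable deviation requires 4/(1−δ) ≥ 15 + 3δ/(1−δ).
Multiplying by (1−δ): 4 ≥ 15(1−δ) + 3δ = 15 − 12δ.
So 12δ ≥ 11, i.e. δ ≥ 11/12.

11/12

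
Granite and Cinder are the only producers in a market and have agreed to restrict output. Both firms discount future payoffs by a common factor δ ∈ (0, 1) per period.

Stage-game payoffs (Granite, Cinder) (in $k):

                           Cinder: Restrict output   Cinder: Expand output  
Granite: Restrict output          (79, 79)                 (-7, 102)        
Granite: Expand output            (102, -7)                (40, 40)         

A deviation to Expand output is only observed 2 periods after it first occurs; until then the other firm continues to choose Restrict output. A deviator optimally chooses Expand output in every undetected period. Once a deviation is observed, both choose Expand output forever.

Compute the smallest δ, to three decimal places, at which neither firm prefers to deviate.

0.609

Deviating for the 2 undetected periods gains 102−79 = 23 per period over cooperation, then loses 79−40 = 39 per period forever once punishment starts.
Gain: 23(1 + δ + … + δ^1); loss: 39·δ^2/(1−δ).
No profitable deviation ⇔ 23(1−δ^2) ≤ 39·δ^2, i.e. δ^2 ≥ 23/(23+39) = 23/62.
Hence δ ≥ (23/62)^(1/2) ≈ 0.609.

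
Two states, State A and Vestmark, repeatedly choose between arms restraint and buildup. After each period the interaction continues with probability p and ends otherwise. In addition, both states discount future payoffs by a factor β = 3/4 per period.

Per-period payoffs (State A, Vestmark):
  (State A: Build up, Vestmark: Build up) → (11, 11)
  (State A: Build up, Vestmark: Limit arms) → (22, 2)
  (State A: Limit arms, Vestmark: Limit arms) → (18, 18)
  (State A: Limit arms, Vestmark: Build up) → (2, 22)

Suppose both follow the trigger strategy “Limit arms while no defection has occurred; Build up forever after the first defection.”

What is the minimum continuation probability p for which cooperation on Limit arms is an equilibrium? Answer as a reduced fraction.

Expected continuation weight on next period's payoff is β·p = 3/4·p, which plays the role of the discount factor.
Cooperation requires 3/4·p ≥ (22−18)/(22−11) = 4/11, hence p ≥ 16/33.

16/33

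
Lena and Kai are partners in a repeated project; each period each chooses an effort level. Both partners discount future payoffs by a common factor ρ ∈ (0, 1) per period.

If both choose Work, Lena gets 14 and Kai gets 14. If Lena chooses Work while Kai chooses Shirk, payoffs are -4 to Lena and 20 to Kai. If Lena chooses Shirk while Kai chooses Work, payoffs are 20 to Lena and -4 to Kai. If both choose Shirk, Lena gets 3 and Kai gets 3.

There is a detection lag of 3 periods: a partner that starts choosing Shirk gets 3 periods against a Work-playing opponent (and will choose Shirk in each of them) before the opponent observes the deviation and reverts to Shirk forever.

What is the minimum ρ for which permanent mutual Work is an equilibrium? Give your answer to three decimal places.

The best deviation is to choose Shirk for all 3 undetected periods, earning 20 each, then 3 forever once detected.
Deviation value: 20(1−ρ^3)/(1−ρ) + 3ρ^3/(1−ρ); cooperation value: 14/(1−ρ).
IC: 14 ≥ 20(1−ρ^3) + 3ρ^3 = 20 − 17ρ^3.
So ρ^3 ≥ 6/17, giving ρ ≥ (6/17)^(1/3) ≈ 0.707.

0.707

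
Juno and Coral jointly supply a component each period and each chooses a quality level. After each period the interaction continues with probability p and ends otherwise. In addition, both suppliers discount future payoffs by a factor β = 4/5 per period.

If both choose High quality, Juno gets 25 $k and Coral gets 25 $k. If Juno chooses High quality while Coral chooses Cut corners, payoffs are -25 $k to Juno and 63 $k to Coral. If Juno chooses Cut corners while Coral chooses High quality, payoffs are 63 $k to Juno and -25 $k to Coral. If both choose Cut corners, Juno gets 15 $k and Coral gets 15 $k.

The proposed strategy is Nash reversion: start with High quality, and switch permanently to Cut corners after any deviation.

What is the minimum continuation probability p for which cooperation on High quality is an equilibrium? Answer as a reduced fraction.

95/96

With continuation probability p and discount β, the effective per-period discount factor is βp.
Grim-trigger IC: βp ≥ (63−25)/(63−15) = 19/24.
So p ≥ (19/24)/(4/5) = 95/96.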